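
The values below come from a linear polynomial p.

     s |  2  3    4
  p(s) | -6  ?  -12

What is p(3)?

On equispaced nodes a degree-1 polynomial has vanishing second forward difference, so
  p(2) - 2·p(3) + p(4) = 0.
Substituting the known values and solving for p(3):
  -2·p(3) = 18
  p(3) = -9.

-9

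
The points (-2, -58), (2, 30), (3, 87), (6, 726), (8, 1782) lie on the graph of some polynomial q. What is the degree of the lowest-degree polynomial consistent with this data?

3

Divided differences on the nodes -2, 2, 3, 6, 8:
  order 0: -58  30  87  726  1782
  order 1: 22  57  213  528
  order 2: 7  39  63
  order 3: 4  4
  order 4: 0
The order-3 divided differences are all 4 (nonzero) and every higher order vanishes, so the data lies on a polynomial of degree exactly 3.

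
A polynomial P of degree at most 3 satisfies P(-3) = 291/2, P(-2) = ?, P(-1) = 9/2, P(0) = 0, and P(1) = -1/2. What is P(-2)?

43

On equispaced nodes a degree-3 polynomial has vanishing fourth forward difference, so
  P(-3) - 4·P(-2) + 6·P(-1) - 4·P(0) + P(1) = 0.
Substituting the known values and solving for P(-2):
  -4·P(-2) = -172
  P(-2) = 43.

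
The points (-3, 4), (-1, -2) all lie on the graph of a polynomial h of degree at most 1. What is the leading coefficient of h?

-3

Write h(s) = as + b. Substituting each data point gives a linear system:
  -3a + b = 4
  -a + b = -2
Solving the system yields a = -3, b = -5.
So h(s) = -3s - 5.
The leading coefficient is -3.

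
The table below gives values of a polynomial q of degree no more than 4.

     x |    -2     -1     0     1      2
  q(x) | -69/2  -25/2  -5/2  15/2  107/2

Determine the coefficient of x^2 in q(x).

Write q(x) = ax^4 + bx^3 + cx^2 + dx + e. Substituting each data point gives a linear system:
  16a - 8b + 4c - 2d + e = -69/2
  a - b + c - d + e = -25/2
  e = -5/2
  a + b + c + d + e = 15/2
  16a + 8b + 4c + 2d + e = 107/2
Solving the system yields a = 1, b = 4, c = -1, d = 6, e = -5/2.
So q(x) = x^4 + 4x^3 - x^2 + 6x - 5/2.
The coefficient of x^2 is -1.

-1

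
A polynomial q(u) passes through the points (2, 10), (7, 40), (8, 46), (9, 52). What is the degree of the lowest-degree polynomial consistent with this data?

1

Divided differences on the nodes 2, 7, 8, 9:
  order 0: 10  40  46  52
  order 1: 6  6  6
  order 2: 0  0
  order 3: 0
The order-1 divided differences are all 6 (nonzero) and every higher order vanishes, so the data lies on a polynomial of degree exactly 1.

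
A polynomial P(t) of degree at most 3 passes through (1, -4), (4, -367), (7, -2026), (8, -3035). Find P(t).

P(t) = -6t^3 + 5t - 3

Write P(t) = at^3 + bt^2 + ct + d. Substituting each data point gives a linear system:
  a + b + c + d = -4
  64a + 16b + 4c + d = -367
  343a + 49b + 7c + d = -2026
  512a + 64b + 8c + d = -3035
Solving the system yields a = -6, b = 0, c = 5, d = -3.
So P(t) = -6t^3 + 5t - 3.
Check: P(8) = -3035. ✓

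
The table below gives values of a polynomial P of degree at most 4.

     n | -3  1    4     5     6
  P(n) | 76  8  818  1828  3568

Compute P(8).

10438

Write P(n) = an^4 + bn^3 + cn^2 + dn + e. Substituting each data point gives a linear system:
  81a - 27b + 9c - 3d + e = 76
  a + b + c + d + e = 8
  256a + 64b + 16c + 4d + e = 818
  625a + 125b + 25c + 5d + e = 1828
  1296a + 216b + 36c + 6d + e = 3568
Solving the system yields a = 2, b = 4, c = 3, d = 1, e = -2.
So P(n) = 2n⁴ + 4n³ + 3n² + n - 2.
Then P(8) = 10438.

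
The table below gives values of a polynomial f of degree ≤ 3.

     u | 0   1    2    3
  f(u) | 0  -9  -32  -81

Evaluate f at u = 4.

-168

Using the Lagrange interpolation formula with nodes 0, 1, 2, 3:
  L_0(u) = (u - 1)(u - 2)(u - 3) / -6
  L_1(u) = u(u - 2)(u - 3) / 2
  L_2(u) = u(u - 1)(u - 3) / -2
  L_3(u) = u(u - 1)(u - 2) / 6
Then f(u) = 0·L_0(u) - 9·L_1(u) - 32·L_2(u) - 81·L_3(u).
Expanding and collecting terms gives f(u) = -2u^3 - u^2 - 6u.
Evaluating at u = 4: f(4) = -168.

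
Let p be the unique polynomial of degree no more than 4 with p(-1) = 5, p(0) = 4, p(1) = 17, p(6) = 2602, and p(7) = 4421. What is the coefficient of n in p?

Write p(n) = an^4 + bn^3 + cn^2 + dn + e. Substituting each data point gives a linear system:
  a - b + c - d + e = 5
  e = 4
  a + b + c + d + e = 17
  1296a + 216b + 36c + 6d + e = 2602
  2401a + 343b + 49c + 7d + e = 4421
Solving the system yields a = 1, b = 5, c = 6, d = 1, e = 4.
So p(n) = n⁴ + 5n³ + 6n² + n + 4.
The coefficient of n is 1.

1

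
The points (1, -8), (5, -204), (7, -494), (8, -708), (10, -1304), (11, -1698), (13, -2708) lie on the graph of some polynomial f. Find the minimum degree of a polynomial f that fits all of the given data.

3

Divided differences on the nodes 1, 5, 7, 8, 10, 11, 13:
  order 0: -8  -204  -494  -708  -1304  -1698  -2708
  order 1: -49  -145  -214  -298  -394  -505
  order 2: -16  -23  -28  -32  -37
  order 3: -1  -1  -1  -1
  order 4: 0  0  0
  order 5: 0  0
  order 6: 0
The order-3 divided differences are all -1 (nonzero) and every higher order vanishes, so the data lies on a polynomial of degree exactly 3.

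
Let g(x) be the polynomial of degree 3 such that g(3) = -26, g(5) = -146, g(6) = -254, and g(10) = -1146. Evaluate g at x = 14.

Using the Lagrange interpolation formula with nodes 3, 5, 6, 10:
  L_0(x) = (x - 5)(x - 6)(x - 10) / -42
  L_1(x) = (x - 3)(x - 6)(x - 10) / 10
  L_2(x) = (x - 3)(x - 5)(x - 10) / -12
  L_3(x) = (x - 3)(x - 5)(x - 6) / 140
Then g(x) = -26·L_0(x) - 146·L_1(x) - 254·L_2(x) - 1146·L_3(x).
Expanding and collecting terms gives g(x) = -x^3 - 2x^2 + 5x + 4.
Evaluating at x = 14: g(14) = -3062.

-3062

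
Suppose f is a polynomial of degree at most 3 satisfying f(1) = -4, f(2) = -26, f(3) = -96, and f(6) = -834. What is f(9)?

-2868

Write f(t) = at^3 + bt^2 + ct + d. Substituting each data point gives a linear system:
  a + b + c + d = -4
  8a + 4b + 2c + d = -26
  27a + 9b + 3c + d = -96
  216a + 36b + 6c + d = -834
Solving the system yields a = -4, b = 0, c = 6, d = -6.
So f(t) = -4t^3 + 6t - 6.
Then f(9) = -2868.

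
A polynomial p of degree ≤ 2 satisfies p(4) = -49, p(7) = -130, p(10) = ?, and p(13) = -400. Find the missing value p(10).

-247

On equispaced nodes a degree-2 polynomial has vanishing third forward difference, so
  - p(4) + 3·p(7) - 3·p(10) + p(13) = 0.
Substituting the known values and solving for p(10):
  -3·p(10) = 741
  p(10) = -247.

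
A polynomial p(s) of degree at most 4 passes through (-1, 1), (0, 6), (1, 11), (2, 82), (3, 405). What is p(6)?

6546

Write p(s) = as^4 + bs^3 + cs^2 + ds + e. Substituting each data point gives a linear system:
  a - b + c - d + e = 1
  e = 6
  a + b + c + d + e = 11
  16a + 8b + 4c + 2d + e = 82
  81a + 27b + 9c + 3d + e = 405
Solving the system yields a = 5, b = 1, c = -5, d = 4, e = 6.
So p(s) = 5s⁴ + s³ - 5s² + 4s + 6.
Then p(6) = 6546.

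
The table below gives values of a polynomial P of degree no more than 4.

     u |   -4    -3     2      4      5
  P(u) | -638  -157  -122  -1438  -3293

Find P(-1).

7

Write P(u) = au^4 + bu^3 + cu^2 + du + e. Substituting each data point gives a linear system:
  256a - 64b + 16c - 4d + e = -638
  81a - 27b + 9c - 3d + e = -157
  16a + 8b + 4c + 2d + e = -122
  256a + 64b + 16c + 4d + e = -1438
  625a + 125b + 25c + 5d + e = -3293
Solving the system yields a = -4, b = -6, c = -1, d = -4, e = 2.
So P(u) = -4u^4 - 6u^3 - u^2 - 4u + 2.
Then P(-1) = 7.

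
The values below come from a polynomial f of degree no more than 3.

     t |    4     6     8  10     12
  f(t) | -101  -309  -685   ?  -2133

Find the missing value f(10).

On equispaced nodes a degree-3 polynomial has vanishing fourth forward difference, so
  f(4) - 4·f(6) + 6·f(8) - 4·f(10) + f(12) = 0.
Substituting the known values and solving for f(10):
  -4·f(10) = 5108
  f(10) = -1277.

-1277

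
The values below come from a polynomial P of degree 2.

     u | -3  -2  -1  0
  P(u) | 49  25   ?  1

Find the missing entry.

9

On equispaced nodes a degree-2 polynomial has vanishing third forward difference, so
  - P(-3) + 3·P(-2) - 3·P(-1) + P(0) = 0.
Substituting the known values and solving for P(-1):
  -3·P(-1) = -27
  P(-1) = 9.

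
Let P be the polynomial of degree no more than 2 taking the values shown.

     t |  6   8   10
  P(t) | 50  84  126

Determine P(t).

Using the Lagrange interpolation formula with nodes 6, 8, 10:
  L_0(t) = (t - 8)(t - 10) / 8
  L_1(t) = (t - 6)(t - 10) / -4
  L_2(t) = (t - 6)(t - 8) / 8
Then P(t) = 50·L_0(t) + 84·L_1(t) + 126·L_2(t).
Expanding and collecting terms gives P(t) = t^2 + 3t - 4.
Check: P(10) = 126. ✓

P(t) = t^2 + 3t - 4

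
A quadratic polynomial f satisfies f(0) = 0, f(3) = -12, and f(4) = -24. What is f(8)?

Using the Lagrange interpolation formula with nodes 0, 3, 4:
  L_0(n) = (n - 3)(n - 4) / 12
  L_1(n) = n(n - 4) / -3
  L_2(n) = n(n - 3) / 4
Then f(n) = 0·L_0(n) - 12·L_1(n) - 24·L_2(n).
Expanding and collecting terms gives f(n) = -2n^2 + 2n.
Evaluating at n = 8: f(8) = -112.

-112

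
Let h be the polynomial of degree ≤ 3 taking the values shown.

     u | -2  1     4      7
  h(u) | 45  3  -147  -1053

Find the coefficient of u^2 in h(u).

6

Write h(u) = au^3 + bu^2 + cu + d. Substituting each data point gives a linear system:
  -8a + 4b - 2c + d = 45
  a + b + c + d = 3
  64a + 16b + 4c + d = -147
  343a + 49b + 7c + d = -1053
Solving the system yields a = -4, b = 6, c = 4, d = -3.
So h(u) = -4u^3 + 6u^2 + 4u - 3.
The coefficient of u^2 is 6.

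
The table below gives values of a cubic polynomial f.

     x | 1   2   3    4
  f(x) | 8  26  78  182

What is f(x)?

Write f(x) = ax^3 + bx^2 + cx + d. Substituting each data point gives a linear system:
  a + b + c + d = 8
  8a + 4b + 2c + d = 26
  27a + 9b + 3c + d = 78
  64a + 16b + 4c + d = 182
Solving the system yields a = 3, b = -1, c = 0, d = 6.
So f(x) = 3x^3 - x^2 + 6.
Check: f(3) = 78. ✓

f(x) = 3x^3 - x^2 + 6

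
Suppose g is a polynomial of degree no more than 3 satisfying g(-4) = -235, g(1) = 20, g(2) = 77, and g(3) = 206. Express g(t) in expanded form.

g(t) = 5t^3 + 6t^2 + 4t + 5

Write g(t) = at^3 + bt^2 + ct + d. Substituting each data point gives a linear system:
  -64a + 16b - 4c + d = -235
  a + b + c + d = 20
  8a + 4b + 2c + d = 77
  27a + 9b + 3c + d = 206
Solving the system yields a = 5, b = 6, c = 4, d = 5.
So g(t) = 5t³ + 6t² + 4t + 5.
Check: g(2) = 77. ✓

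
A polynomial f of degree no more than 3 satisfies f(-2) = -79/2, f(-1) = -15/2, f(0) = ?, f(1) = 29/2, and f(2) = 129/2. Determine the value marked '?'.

On equispaced nodes a degree-3 polynomial has vanishing fourth forward difference, so
  f(-2) - 4·f(-1) + 6·f(0) - 4·f(1) + f(2) = 0.
Substituting the known values and solving for f(0):
  6·f(0) = 3
  f(0) = 1/2.

1/2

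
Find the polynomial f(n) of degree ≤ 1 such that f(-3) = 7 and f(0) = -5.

f(n) = -4n - 5

Using the Lagrange interpolation formula with nodes -3, 0:
  L_0(n) = n / -3
  L_1(n) = (n + 3) / 3
Then f(n) = 7·L_0(n) - 5·L_1(n).
Expanding and collecting terms gives f(n) = -4n - 5.
Check: f(-3) = 7. ✓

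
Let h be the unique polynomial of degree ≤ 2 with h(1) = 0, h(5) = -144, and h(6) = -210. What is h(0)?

Write h(x) = ax^2 + bx + c. Substituting each data point gives a linear system:
  a + b + c = 0
  25a + 5b + c = -144
  36a + 6b + c = -210
Solving the system yields a = -6, b = 0, c = 6.
So h(x) = -6x^2 + 6.
Then h(0) = 6.

6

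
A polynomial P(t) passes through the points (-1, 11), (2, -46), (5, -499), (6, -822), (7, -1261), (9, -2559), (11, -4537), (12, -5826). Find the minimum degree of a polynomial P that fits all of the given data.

3

Divided differences on the nodes -1, 2, 5, 6, 7, 9, 11, 12:
  order 0: 11  -46  -499  -822  -1261  -2559  -4537  -5826
  order 1: -19  -151  -323  -439  -649  -989  -1289
  order 2: -22  -43  -58  -70  -85  -100
  order 3: -3  -3  -3  -3  -3
  order 4: 0  0  0  0
  order 5: 0  0  0
  order 6: 0  0
  order 7: 0
The order-3 divided differences are all -3 (nonzero) and every higher order vanishes, so the data lies on a polynomial of degree exactly 3.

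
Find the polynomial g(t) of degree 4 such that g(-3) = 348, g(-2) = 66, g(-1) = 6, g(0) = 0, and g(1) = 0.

Write g(t) = at^4 + bt^3 + ct^2 + dt + e. Substituting each data point gives a linear system:
  81a - 27b + 9c - 3d + e = 348
  16a - 8b + 4c - 2d + e = 66
  a - b + c - d + e = 6
  e = 0
  a + b + c + d + e = 0
Solving the system yields a = 5, b = 2, c = -2, d = -5, e = 0.
So g(t) = 5t^4 + 2t^3 - 2t^2 - 5t.
Check: g(0) = 0. ✓

g(t) = 5t^4 + 2t^3 - 2t^2 - 5t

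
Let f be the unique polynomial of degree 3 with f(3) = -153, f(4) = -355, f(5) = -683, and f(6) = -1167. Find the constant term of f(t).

-3

Write f(t) = at^3 + bt^2 + ct + d. Substituting each data point gives a linear system:
  27a + 9b + 3c + d = -153
  64a + 16b + 4c + d = -355
  125a + 25b + 5c + d = -683
  216a + 36b + 6c + d = -1167
Solving the system yields a = -5, b = -3, c = 4, d = -3.
So f(t) = -5t³ - 3t² + 4t - 3.
The constant term is -3.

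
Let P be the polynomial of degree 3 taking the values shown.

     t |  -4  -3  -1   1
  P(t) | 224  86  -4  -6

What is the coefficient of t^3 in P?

-4

Write P(t) = at^3 + bt^2 + ct + d. Substituting each data point gives a linear system:
  -64a + 16b - 4c + d = 224
  -27a + 9b - 3c + d = 86
  -a + b - c + d = -4
  a + b + c + d = -6
Solving the system yields a = -4, b = -1, c = 3, d = -4.
So P(t) = -4t^3 - t^2 + 3t - 4.
The leading coefficient is -4.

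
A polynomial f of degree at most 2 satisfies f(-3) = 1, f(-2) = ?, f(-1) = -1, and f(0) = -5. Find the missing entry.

1

On equispaced nodes a degree-2 polynomial has vanishing third forward difference, so
  - f(-3) + 3·f(-2) - 3·f(-1) + f(0) = 0.
Substituting the known values and solving for f(-2):
  3·f(-2) = 3
  f(-2) = 1.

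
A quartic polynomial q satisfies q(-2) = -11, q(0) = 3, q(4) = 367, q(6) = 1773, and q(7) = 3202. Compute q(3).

Using the Lagrange interpolation formula with nodes -2, 0, 4, 6, 7:
  L_0(t) = t(t - 4)(t - 6)(t - 7) / 864
  L_1(t) = (t + 2)(t - 4)(t - 6)(t - 7) / -336
  L_2(t) = (t + 2)t(t - 6)(t - 7) / 144
  L_3(t) = (t + 2)t(t - 4)(t - 7) / -96
  L_4(t) = (t + 2)t(t - 4)(t - 6) / 189
Then q(t) = -11·L_0(t) + 3·L_1(t) + 367·L_2(t) + 1773·L_3(t) + 3202·L_4(t).
Expanding and collecting terms gives q(t) = t^4 + 3t^3 - 4t^2 - 5t + 3.
Evaluating at t = 3: q(3) = 114.

114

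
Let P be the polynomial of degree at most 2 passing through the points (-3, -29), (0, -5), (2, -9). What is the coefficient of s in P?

2

Write P(s) = as^2 + bs + c. Substituting each data point gives a linear system:
  9a - 3b + c = -29
  c = -5
  4a + 2b + c = -9
Solving the system yields a = -2, b = 2, c = -5.
So P(s) = -2s^2 + 2s - 5.
The coefficient of s is 2.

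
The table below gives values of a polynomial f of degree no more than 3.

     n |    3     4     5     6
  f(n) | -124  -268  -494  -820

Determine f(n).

Write f(n) = an^3 + bn^2 + cn + d. Substituting each data point gives a linear system:
  27a + 9b + 3c + d = -124
  64a + 16b + 4c + d = -268
  125a + 25b + 5c + d = -494
  216a + 36b + 6c + d = -820
Solving the system yields a = -3, b = -5, c = 2, d = -4.
So f(n) = -3n³ - 5n² + 2n - 4.
Check: f(5) = -494. ✓

f(n) = -3n^3 - 5n^2 + 2n - 4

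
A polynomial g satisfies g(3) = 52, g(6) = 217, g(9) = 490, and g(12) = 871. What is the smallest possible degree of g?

2

Forward differences of the values at n = 3, 6, 9, 12:
  g  : 52  217  490  871
  Δ  : 165  273  381
  Δ^2: 108  108
  Δ^3: 0
The second differences are constant (108) and nonzero, while all higher differences vanish, so the minimal degree is 2.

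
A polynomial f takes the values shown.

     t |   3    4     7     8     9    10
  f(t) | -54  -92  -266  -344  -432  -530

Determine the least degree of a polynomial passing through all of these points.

Divided differences on the nodes 3, 4, 7, 8, 9, 10:
  order 0: -54  -92  -266  -344  -432  -530
  order 1: -38  -58  -78  -88  -98
  order 2: -5  -5  -5  -5
  order 3: 0  0  0
  order 4: 0  0
  order 5: 0
The order-2 divided differences are all -5 (nonzero) and every higher order vanishes, so the data lies on a polynomial of degree exactly 2.

2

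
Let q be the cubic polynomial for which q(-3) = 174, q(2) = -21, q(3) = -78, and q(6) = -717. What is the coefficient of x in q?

Write q(x) = ax^3 + bx^2 + cx + d. Substituting each data point gives a linear system:
  -27a + 9b - 3c + d = 174
  8a + 4b + 2c + d = -21
  27a + 9b + 3c + d = -78
  216a + 36b + 6c + d = -717
Solving the system yields a = -4, b = 5, c = -6, d = 3.
So q(x) = -4x^3 + 5x^2 - 6x + 3.
The coefficient of x is -6.

-6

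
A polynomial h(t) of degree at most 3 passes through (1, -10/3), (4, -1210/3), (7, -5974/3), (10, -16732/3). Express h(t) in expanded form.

h(t) = -5t^3 - 6t^2 + (5/3)t + 6

Write h(t) = at^3 + bt^2 + ct + d. Substituting each data point gives a linear system:
  a + b + c + d = -10/3
  64a + 16b + 4c + d = -1210/3
  343a + 49b + 7c + d = -5974/3
  1000a + 100b + 10c + d = -16732/3
Solving the system yields a = -5, b = -6, c = 5/3, d = 6.
So h(t) = -5t³ - 6t² + (5/3)t + 6.
Check: h(4) = -1210/3. ✓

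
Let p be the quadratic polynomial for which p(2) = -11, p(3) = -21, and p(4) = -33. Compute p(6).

Using the Lagrange interpolation formula with nodes 2, 3, 4:
  L_0(u) = (u - 3)(u - 4) / 2
  L_1(u) = (u - 2)(u - 4) / -1
  L_2(u) = (u - 2)(u - 3) / 2
Then p(u) = -11·L_0(u) - 21·L_1(u) - 33·L_2(u).
Expanding and collecting terms gives p(u) = -u^2 - 5u + 3.
Evaluating at u = 6: p(6) = -63.

-63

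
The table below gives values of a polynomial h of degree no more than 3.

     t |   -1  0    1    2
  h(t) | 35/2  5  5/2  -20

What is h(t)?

h(t) = -5t^3 + 5t^2 - (5/2)t + 5

Write h(t) = at^3 + bt^2 + ct + d. Substituting each data point gives a linear system:
  -a + b - c + d = 35/2
  d = 5
  a + b + c + d = 5/2
  8a + 4b + 2c + d = -20
Solving the system yields a = -5, b = 5, c = -5/2, d = 5.
So h(t) = -5t^3 + 5t^2 - (5/2)t + 5.
Check: h(1) = 5/2. ✓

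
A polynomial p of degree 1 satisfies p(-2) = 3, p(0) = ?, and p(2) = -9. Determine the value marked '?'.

The 2 known points determine the degree-1 polynomial uniquely.
Write p(u) = au + b. Substituting each data point gives a linear system:
  -2a + b = 3
  2a + b = -9
Solving the system yields a = -3, b = -3.
So p(u) = -3u - 3.
Then p(0) = -3.

-3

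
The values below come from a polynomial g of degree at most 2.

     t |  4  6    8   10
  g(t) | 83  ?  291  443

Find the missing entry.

The 3 known points determine the degree-2 polynomial uniquely.
Write g(t) = at^2 + bt + c. Substituting each data point gives a linear system:
  16a + 4b + c = 83
  64a + 8b + c = 291
  100a + 10b + c = 443
Solving the system yields a = 4, b = 4, c = 3.
So g(t) = 4t^2 + 4t + 3.
Then g(6) = 171.

171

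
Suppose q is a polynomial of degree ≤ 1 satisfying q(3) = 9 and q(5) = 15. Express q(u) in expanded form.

q(u) = 3u

Write q(u) = au + b. Substituting each data point gives a linear system:
  3a + b = 9
  5a + b = 15
Solving the system yields a = 3, b = 0.
So q(u) = 3u.
Check: q(5) = 15. ✓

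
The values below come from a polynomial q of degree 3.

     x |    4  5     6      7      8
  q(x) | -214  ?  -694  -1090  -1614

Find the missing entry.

-408

The 4 known points determine the degree-3 polynomial uniquely.
Write q(x) = ax^3 + bx^2 + cx + d. Substituting each data point gives a linear system:
  64a + 16b + 4c + d = -214
  216a + 36b + 6c + d = -694
  343a + 49b + 7c + d = -1090
  512a + 64b + 8c + d = -1614
Solving the system yields a = -3, b = -1, c = -2, d = 2.
So q(x) = -3x^3 - x^2 - 2x + 2.
Then q(5) = -408.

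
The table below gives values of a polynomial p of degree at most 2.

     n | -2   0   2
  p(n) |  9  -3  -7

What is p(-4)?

Write p(n) = an^2 + bn + c. Substituting each data point gives a linear system:
  4a - 2b + c = 9
  c = -3
  4a + 2b + c = -7
Solving the system yields a = 1, b = -4, c = -3.
So p(n) = n^2 - 4n - 3.
Then p(-4) = 29.

29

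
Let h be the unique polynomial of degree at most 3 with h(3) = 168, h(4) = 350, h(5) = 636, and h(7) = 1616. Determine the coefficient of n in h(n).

Write h(n) = an^3 + bn^2 + cn + d. Substituting each data point gives a linear system:
  27a + 9b + 3c + d = 168
  64a + 16b + 4c + d = 350
  125a + 25b + 5c + d = 636
  343a + 49b + 7c + d = 1616
Solving the system yields a = 4, b = 4, c = 6, d = 6.
So h(n) = 4n^3 + 4n^2 + 6n + 6.
The coefficient of n is 6.

6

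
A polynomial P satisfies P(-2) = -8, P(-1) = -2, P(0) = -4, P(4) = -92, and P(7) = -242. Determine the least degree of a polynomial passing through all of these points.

2

Divided differences on the nodes -2, -1, 0, 4, 7:
  order 0: -8  -2  -4  -92  -242
  order 1: 6  -2  -22  -50
  order 2: -4  -4  -4
  order 3: 0  0
  order 4: 0
The order-2 divided differences are all -4 (nonzero) and every higher order vanishes, so the data lies on a polynomial of degree exactly 2.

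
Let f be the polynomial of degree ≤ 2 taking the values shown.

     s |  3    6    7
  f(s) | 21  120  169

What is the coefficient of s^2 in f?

4

Write f(s) = as^2 + bs + c. Substituting each data point gives a linear system:
  9a + 3b + c = 21
  36a + 6b + c = 120
  49a + 7b + c = 169
Solving the system yields a = 4, b = -3, c = -6.
So f(s) = 4s² - 3s - 6.
The leading coefficient is 4.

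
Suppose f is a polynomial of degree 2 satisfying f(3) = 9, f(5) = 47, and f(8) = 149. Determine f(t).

f(t) = 3t^2 - 5t - 3

Write f(t) = at^2 + bt + c. Substituting each data point gives a linear system:
  9a + 3b + c = 9
  25a + 5b + c = 47
  64a + 8b + c = 149
Solving the system yields a = 3, b = -5, c = -3.
So f(t) = 3t^2 - 5t - 3.
Check: f(5) = 47. ✓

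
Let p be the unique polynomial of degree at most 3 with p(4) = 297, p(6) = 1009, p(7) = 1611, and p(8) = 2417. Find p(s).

p(s) = 5s^3 - 3s^2 + 6s + 1

Write p(s) = as^3 + bs^2 + cs + d. Substituting each data point gives a linear system:
  64a + 16b + 4c + d = 297
  216a + 36b + 6c + d = 1009
  343a + 49b + 7c + d = 1611
  512a + 64b + 8c + d = 2417
Solving the system yields a = 5, b = -3, c = 6, d = 1.
So p(s) = 5s^3 - 3s^2 + 6s + 1.
Check: p(6) = 1009. ✓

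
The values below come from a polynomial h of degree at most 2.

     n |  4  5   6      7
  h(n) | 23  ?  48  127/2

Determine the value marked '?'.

69/2

The 3 known points determine the degree-2 polynomial uniquely.
Write h(n) = an^2 + bn + c. Substituting each data point gives a linear system:
  16a + 4b + c = 23
  36a + 6b + c = 48
  49a + 7b + c = 127/2
Solving the system yields a = 1, b = 5/2, c = -3.
So h(n) = n^2 + (5/2)n - 3.
Then h(5) = 69/2.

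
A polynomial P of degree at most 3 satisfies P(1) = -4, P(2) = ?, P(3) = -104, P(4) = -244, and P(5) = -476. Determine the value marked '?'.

The 4 known points determine the degree-3 polynomial uniquely.
Write P(x) = ax^3 + bx^2 + cx + d. Substituting each data point gives a linear system:
  a + b + c + d = -4
  27a + 9b + 3c + d = -104
  64a + 16b + 4c + d = -244
  125a + 25b + 5c + d = -476
Solving the system yields a = -4, b = 2, c = -6, d = 4.
So P(x) = -4x^3 + 2x^2 - 6x + 4.
Then P(2) = -32.

-32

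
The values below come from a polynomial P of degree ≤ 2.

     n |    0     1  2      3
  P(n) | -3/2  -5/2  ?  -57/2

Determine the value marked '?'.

The 3 known points determine the degree-2 polynomial uniquely.
Write P(n) = an^2 + bn + c. Substituting each data point gives a linear system:
  c = -3/2
  a + b + c = -5/2
  9a + 3b + c = -57/2
Solving the system yields a = -4, b = 3, c = -3/2.
So P(n) = -4n^2 + 3n - 3/2.
Then P(2) = -23/2.

-23/2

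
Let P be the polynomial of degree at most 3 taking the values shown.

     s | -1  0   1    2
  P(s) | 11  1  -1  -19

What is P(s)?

P(s) = -4s^3 + 4s^2 - 2s + 1

Using the Lagrange interpolation formula with nodes -1, 0, 1, 2:
  L_0(s) = s(s - 1)(s - 2) / -6
  L_1(s) = (s + 1)(s - 1)(s - 2) / 2
  L_2(s) = (s + 1)s(s - 2) / -2
  L_3(s) = (s + 1)s(s - 1) / 6
Then P(s) = 11·L_0(s) + 1·L_1(s) - 1·L_2(s) - 19·L_3(s).
Expanding and collecting terms gives P(s) = -4s³ + 4s² - 2s + 1.
Check: P(-1) = 11. ✓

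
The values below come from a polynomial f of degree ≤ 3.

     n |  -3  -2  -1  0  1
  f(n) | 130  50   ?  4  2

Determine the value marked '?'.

On equispaced nodes a degree-3 polynomial has vanishing fourth forward difference, so
  f(-3) - 4·f(-2) + 6·f(-1) - 4·f(0) + f(1) = 0.
Substituting the known values and solving for f(-1):
  6·f(-1) = 84
  f(-1) = 14.

14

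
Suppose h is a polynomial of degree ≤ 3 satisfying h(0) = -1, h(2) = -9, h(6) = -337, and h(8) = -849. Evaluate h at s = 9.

-1234

Using the Lagrange interpolation formula with nodes 0, 2, 6, 8:
  L_0(s) = (s - 2)(s - 6)(s - 8) / -96
  L_1(s) = s(s - 6)(s - 8) / 48
  L_2(s) = s(s - 2)(s - 8) / -48
  L_3(s) = s(s - 2)(s - 6) / 96
Then h(s) = -1·L_0(s) - 9·L_1(s) - 337·L_2(s) - 849·L_3(s).
Expanding and collecting terms gives h(s) = -2s^3 + 3s^2 - 2s - 1.
Evaluating at s = 9: h(9) = -1234.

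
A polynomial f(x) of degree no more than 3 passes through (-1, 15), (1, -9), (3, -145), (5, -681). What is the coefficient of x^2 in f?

4

Write f(x) = ax^3 + bx^2 + cx + d. Substituting each data point gives a linear system:
  -a + b - c + d = 15
  a + b + c + d = -9
  27a + 9b + 3c + d = -145
  125a + 25b + 5c + d = -681
Solving the system yields a = -6, b = 4, c = -6, d = -1.
So f(x) = -6x^3 + 4x^2 - 6x - 1.
The coefficient of x^2 is 4.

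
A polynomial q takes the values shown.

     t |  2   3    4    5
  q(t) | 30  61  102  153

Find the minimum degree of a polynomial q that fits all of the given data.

Forward differences of the values at t = 2, 3, 4, 5:
  q  : 30  61  102  153
  Δ  : 31  41  51
  Δ^2: 10  10
  Δ^3: 0
The second differences are constant (10) and nonzero, while all higher differences vanish, so the minimal degree is 2.

2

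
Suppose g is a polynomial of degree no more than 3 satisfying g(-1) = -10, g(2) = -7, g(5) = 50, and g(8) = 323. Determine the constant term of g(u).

-5

Write g(u) = au^3 + bu^2 + cu + d. Substituting each data point gives a linear system:
  -a + b - c + d = -10
  8a + 4b + 2c + d = -7
  125a + 25b + 5c + d = 50
  512a + 64b + 8c + d = 323
Solving the system yields a = 1, b = -3, c = 1, d = -5.
So g(u) = u^3 - 3u^2 + u - 5.
The constant term is -5.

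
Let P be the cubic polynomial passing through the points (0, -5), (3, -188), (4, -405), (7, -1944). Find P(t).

P(t) = -5t^3 - 4t^2 - 4t - 5

Using the Lagrange interpolation formula with nodes 0, 3, 4, 7:
  L_0(t) = (t - 3)(t - 4)(t - 7) / -84
  L_1(t) = t(t - 4)(t - 7) / 12
  L_2(t) = t(t - 3)(t - 7) / -12
  L_3(t) = t(t - 3)(t - 4) / 84
Then P(t) = -5·L_0(t) - 188·L_1(t) - 405·L_2(t) - 1944·L_3(t).
Expanding and collecting terms gives P(t) = -5t^3 - 4t^2 - 4t - 5.
Check: P(0) = -5. ✓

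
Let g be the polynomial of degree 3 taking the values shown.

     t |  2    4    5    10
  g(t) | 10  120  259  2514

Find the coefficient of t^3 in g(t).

Write g(t) = at^3 + bt^2 + ct + d. Substituting each data point gives a linear system:
  8a + 4b + 2c + d = 10
  64a + 16b + 4c + d = 120
  125a + 25b + 5c + d = 259
  1000a + 100b + 10c + d = 2514
Solving the system yields a = 3, b = -5, c = 1, d = 4.
So g(t) = 3t^3 - 5t^2 + t + 4.
The leading coefficient is 3.

3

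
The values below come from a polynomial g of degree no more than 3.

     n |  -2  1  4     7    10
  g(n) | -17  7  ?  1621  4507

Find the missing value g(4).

337

The 4 known points determine the degree-3 polynomial uniquely.
Write g(n) = an^3 + bn^2 + cn + d. Substituting each data point gives a linear system:
  -8a + 4b - 2c + d = -17
  a + b + c + d = 7
  343a + 49b + 7c + d = 1621
  1000a + 100b + 10c + d = 4507
Solving the system yields a = 4, b = 5, c = 1, d = -3.
So g(n) = 4n^3 + 5n^2 + n - 3.
Then g(4) = 337.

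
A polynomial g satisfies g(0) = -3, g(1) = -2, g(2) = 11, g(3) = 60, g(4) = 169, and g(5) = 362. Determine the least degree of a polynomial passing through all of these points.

Forward differences of the values at t = 0, 1, 2, 3, 4, 5:
  g  : -3  -2  11  60  169  362
  Δ  : 1  13  49  109  193
  Δ^2: 12  36  60  84
  Δ^3: 24  24  24
  Δ^4: 0  0
  Δ^5: 0
The third differences are constant (24) and nonzero, while all higher differences vanish, so the minimal degree is 3.

3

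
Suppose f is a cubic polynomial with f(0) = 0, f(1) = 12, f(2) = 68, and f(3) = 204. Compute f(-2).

-36

Forward differences of the values at u = 0, 1, 2, 3:
  f  : 0  12  68  204
  Δ  : 12  56  136
  Δ^2: 44  80
  Δ^3: 36
The third differences are constant, confirming degree 3.
Interpolating (Newton forward form) and evaluating at u = -2 gives f(-2) = -36.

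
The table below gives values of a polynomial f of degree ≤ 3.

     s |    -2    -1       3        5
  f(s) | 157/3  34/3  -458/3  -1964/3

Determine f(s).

Write f(s) = as^3 + bs^2 + cs + d. Substituting each data point gives a linear system:
  -8a + 4b - 2c + d = 157/3
  -a + b - c + d = 34/3
  27a + 9b + 3c + d = -458/3
  125a + 25b + 5c + d = -1964/3
Solving the system yields a = -5, b = 0, c = -6, d = 1/3.
So f(s) = -5s^3 - 6s + 1/3.
Check: f(3) = -458/3. ✓

f(s) = -5s^3 - 6s + 1/3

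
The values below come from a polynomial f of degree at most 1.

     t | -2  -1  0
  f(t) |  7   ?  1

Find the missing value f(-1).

The 2 known points determine the degree-1 polynomial uniquely.
Write f(t) = at + b. Substituting each data point gives a linear system:
  -2a + b = 7
  b = 1
Solving the system yields a = -3, b = 1.
So f(t) = -3t + 1.
Then f(-1) = 4.

4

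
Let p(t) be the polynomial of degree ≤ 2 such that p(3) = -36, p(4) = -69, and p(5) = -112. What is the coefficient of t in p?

2

Write p(t) = at^2 + bt + c. Substituting each data point gives a linear system:
  9a + 3b + c = -36
  16a + 4b + c = -69
  25a + 5b + c = -112
Solving the system yields a = -5, b = 2, c = 3.
So p(t) = -5t^2 + 2t + 3.
The coefficient of t is 2.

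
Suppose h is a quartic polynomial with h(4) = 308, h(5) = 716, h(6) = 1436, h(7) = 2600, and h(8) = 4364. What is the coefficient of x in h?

-6

Write h(x) = ax^4 + bx^3 + cx^2 + dx + e. Substituting each data point gives a linear system:
  256a + 64b + 16c + 4d + e = 308
  625a + 125b + 25c + 5d + e = 716
  1296a + 216b + 36c + 6d + e = 1436
  2401a + 343b + 49c + 7d + e = 2600
  4096a + 512b + 64c + 8d + e = 4364
Solving the system yields a = 1, b = 0, c = 5, d = -6, e = -4.
So h(x) = x⁴ + 5x² - 6x - 4.
The coefficient of x is -6.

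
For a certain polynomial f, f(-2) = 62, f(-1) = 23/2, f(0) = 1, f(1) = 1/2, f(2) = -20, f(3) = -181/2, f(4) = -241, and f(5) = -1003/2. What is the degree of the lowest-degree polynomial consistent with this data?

Forward differences of the values at x = -2, -1, 0, 1, 2, 3, 4, 5:
  f  : 62  23/2  1  1/2  -20  -181/2  -241  -1003/2
  Δ  : -101/2  -21/2  -1/2  -41/2  -141/2  -301/2  -521/2
  Δ^2: 40  10  -20  -50  -80  -110
  Δ^3: -30  -30  -30  -30  -30
  Δ^4: 0  0  0  0
  Δ^5: 0  0  0
  Δ^6: 0  0
  Δ^7: 0
The third differences are constant (-30) and nonzero, while all higher differences vanish, so the minimal degree is 3.

3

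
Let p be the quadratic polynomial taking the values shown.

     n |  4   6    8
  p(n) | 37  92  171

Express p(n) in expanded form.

p(n) = 3n^2 - (5/2)n - 1

Write p(n) = an^2 + bn + c. Substituting each data point gives a linear system:
  16a + 4b + c = 37
  36a + 6b + c = 92
  64a + 8b + c = 171
Solving the system yields a = 3, b = -5/2, c = -1.
So p(n) = 3n^2 - (5/2)n - 1.
Check: p(8) = 171. ✓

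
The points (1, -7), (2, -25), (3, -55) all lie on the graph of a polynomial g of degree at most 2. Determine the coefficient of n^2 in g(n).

-6

Write g(n) = an^2 + bn + c. Substituting each data point gives a linear system:
  a + b + c = -7
  4a + 2b + c = -25
  9a + 3b + c = -55
Solving the system yields a = -6, b = 0, c = -1.
So g(n) = -6n^2 - 1.
The leading coefficient is -6.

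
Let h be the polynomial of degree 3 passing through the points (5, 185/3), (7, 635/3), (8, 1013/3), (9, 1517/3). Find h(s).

Write h(s) = as^3 + bs^2 + cs + d. Substituting each data point gives a linear system:
  125a + 25b + 5c + d = 185/3
  343a + 49b + 7c + d = 635/3
  512a + 64b + 8c + d = 1013/3
  729a + 81b + 9c + d = 1517/3
Solving the system yields a = 1, b = -3, c = 2, d = 5/3.
So h(s) = s^3 - 3s^2 + 2s + 5/3.
Check: h(7) = 635/3. ✓

h(s) = s^3 - 3s^2 + 2s + 5/3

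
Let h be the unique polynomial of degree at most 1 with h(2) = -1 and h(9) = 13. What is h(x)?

h(x) = 2x - 5

Using the Lagrange interpolation formula with nodes 2, 9:
  L_0(x) = (x - 9) / -7
  L_1(x) = (x - 2) / 7
Then h(x) = -1·L_0(x) + 13·L_1(x).
Expanding and collecting terms gives h(x) = 2x - 5.
Check: h(9) = 13. ✓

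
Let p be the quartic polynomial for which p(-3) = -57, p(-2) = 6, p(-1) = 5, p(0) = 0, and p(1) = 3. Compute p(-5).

-855

Using the Lagrange interpolation formula with nodes -3, -2, -1, 0, 1:
  L_0(u) = (u + 2)(u + 1)u(u - 1) / 24
  L_1(u) = (u + 3)(u + 1)u(u - 1) / -6
  L_2(u) = (u + 3)(u + 2)u(u - 1) / 4
  L_3(u) = (u + 3)(u + 2)(u + 1)(u - 1) / -6
  L_4(u) = (u + 3)(u + 2)(u + 1)u / 24
Then p(u) = -57·L_0(u) + 6·L_1(u) + 5·L_2(u) + 0·L_3(u) + 3·L_4(u).
Expanding and collecting terms gives p(u) = -2u⁴ - 2u³ + 6u² + u.
Evaluating at u = -5: p(-5) = -855.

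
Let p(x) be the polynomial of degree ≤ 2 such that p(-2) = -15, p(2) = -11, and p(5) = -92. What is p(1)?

0

Using the Lagrange interpolation formula with nodes -2, 2, 5:
  L_0(x) = (x - 2)(x - 5) / 28
  L_1(x) = (x + 2)(x - 5) / -12
  L_2(x) = (x + 2)(x - 2) / 21
Then p(x) = -15·L_0(x) - 11·L_1(x) - 92·L_2(x).
Expanding and collecting terms gives p(x) = -4x^2 + x + 3.
Evaluating at x = 1: p(1) = 0.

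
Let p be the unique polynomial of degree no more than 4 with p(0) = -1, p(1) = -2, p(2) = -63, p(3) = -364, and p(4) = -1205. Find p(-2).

-59

Write p(t) = at^4 + bt^3 + ct^2 + dt + e. Substituting each data point gives a linear system:
  e = -1
  a + b + c + d + e = -2
  16a + 8b + 4c + 2d + e = -63
  81a + 27b + 9c + 3d + e = -364
  256a + 64b + 16c + 4d + e = -1205
Solving the system yields a = -5, b = 0, c = 5, d = -1, e = -1.
So p(t) = -5t^4 + 5t^2 - t - 1.
Then p(-2) = -59.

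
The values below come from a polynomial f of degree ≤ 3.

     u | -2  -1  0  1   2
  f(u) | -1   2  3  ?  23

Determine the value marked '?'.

8

The 4 known points determine the degree-3 polynomial uniquely.
Write f(u) = au^3 + bu^2 + cu + d. Substituting each data point gives a linear system:
  -8a + 4b - 2c + d = -1
  -a + b - c + d = 2
  d = 3
  8a + 4b + 2c + d = 23
Solving the system yields a = 1, b = 2, c = 2, d = 3.
So f(u) = u³ + 2u² + 2u + 3.
Then f(1) = 8.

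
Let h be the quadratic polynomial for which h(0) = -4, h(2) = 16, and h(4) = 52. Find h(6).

104

Using the Lagrange interpolation formula with nodes 0, 2, 4:
  L_0(u) = (u - 2)(u - 4) / 8
  L_1(u) = u(u - 4) / -4
  L_2(u) = u(u - 2) / 8
Then h(u) = -4·L_0(u) + 16·L_1(u) + 52·L_2(u).
Expanding and collecting terms gives h(u) = 2u² + 6u - 4.
Evaluating at u = 6: h(6) = 104.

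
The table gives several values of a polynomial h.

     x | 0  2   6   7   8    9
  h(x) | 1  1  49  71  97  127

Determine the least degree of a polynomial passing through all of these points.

Divided differences on the nodes 0, 2, 6, 7, 8, 9:
  order 0: 1  1  49  71  97  127
  order 1: 0  12  22  26  30
  order 2: 2  2  2  2
  order 3: 0  0  0
  order 4: 0  0
  order 5: 0
The order-2 divided differences are all 2 (nonzero) and every higher order vanishes, so the data lies on a polynomial of degree exactly 2.

2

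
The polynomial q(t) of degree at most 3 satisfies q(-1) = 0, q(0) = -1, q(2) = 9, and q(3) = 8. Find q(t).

q(t) = -t^3 + 3t^2 + 3t - 1

Write q(t) = at^3 + bt^2 + ct + d. Substituting each data point gives a linear system:
  -a + b - c + d = 0
  d = -1
  8a + 4b + 2c + d = 9
  27a + 9b + 3c + d = 8
Solving the system yields a = -1, b = 3, c = 3, d = -1.
So q(t) = -t³ + 3t² + 3t - 1.
Check: q(0) = -1. ✓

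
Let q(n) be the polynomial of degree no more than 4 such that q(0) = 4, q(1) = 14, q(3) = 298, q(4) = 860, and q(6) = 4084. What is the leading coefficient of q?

Write q(n) = an^4 + bn^3 + cn^2 + dn + e. Substituting each data point gives a linear system:
  e = 4
  a + b + c + d + e = 14
  81a + 27b + 9c + 3d + e = 298
  256a + 64b + 16c + 4d + e = 860
  1296a + 216b + 36c + 6d + e = 4084
Solving the system yields a = 3, b = 0, c = 5, d = 2, e = 4.
So q(n) = 3n^4 + 5n^2 + 2n + 4.
The leading coefficient is 3.

3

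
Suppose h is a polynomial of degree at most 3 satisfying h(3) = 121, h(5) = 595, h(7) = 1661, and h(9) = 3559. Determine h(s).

h(s) = 5s^3 - s^2 - 5

Write h(s) = as^3 + bs^2 + cs + d. Substituting each data point gives a linear system:
  27a + 9b + 3c + d = 121
  125a + 25b + 5c + d = 595
  343a + 49b + 7c + d = 1661
  729a + 81b + 9c + d = 3559
Solving the system yields a = 5, b = -1, c = 0, d = -5.
So h(s) = 5s³ - s² - 5.
Check: h(9) = 3559. ✓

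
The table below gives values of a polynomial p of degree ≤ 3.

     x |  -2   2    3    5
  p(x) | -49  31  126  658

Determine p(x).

Write p(x) = ax^3 + bx^2 + cx + d. Substituting each data point gives a linear system:
  -8a + 4b - 2c + d = -49
  8a + 4b + 2c + d = 31
  27a + 9b + 3c + d = 126
  125a + 25b + 5c + d = 658
Solving the system yields a = 6, b = -3, c = -4, d = 3.
So p(x) = 6x^3 - 3x^2 - 4x + 3.
Check: p(-2) = -49. ✓

p(x) = 6x^3 - 3x^2 - 4x + 3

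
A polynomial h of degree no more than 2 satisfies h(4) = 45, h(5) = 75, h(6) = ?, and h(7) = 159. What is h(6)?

113

The 3 known points determine the degree-2 polynomial uniquely.
Write h(n) = an^2 + bn + c. Substituting each data point gives a linear system:
  16a + 4b + c = 45
  25a + 5b + c = 75
  49a + 7b + c = 159
Solving the system yields a = 4, b = -6, c = 5.
So h(n) = 4n^2 - 6n + 5.
Then h(6) = 113.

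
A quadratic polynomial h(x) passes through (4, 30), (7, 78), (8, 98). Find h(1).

Using the Lagrange interpolation formula with nodes 4, 7, 8:
  L_0(x) = (x - 7)(x - 8) / 12
  L_1(x) = (x - 4)(x - 8) / -3
  L_2(x) = (x - 4)(x - 7) / 4
Then h(x) = 30·L_0(x) + 78·L_1(x) + 98·L_2(x).
Expanding and collecting terms gives h(x) = x² + 5x - 6.
Evaluating at x = 1: h(1) = 0.

0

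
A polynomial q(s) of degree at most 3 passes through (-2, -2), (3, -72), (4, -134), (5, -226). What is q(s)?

Using the Lagrange interpolation formula with nodes -2, 3, 4, 5:
  L_0(s) = (s - 3)(s - 4)(s - 5) / -210
  L_1(s) = (s + 2)(s - 4)(s - 5) / 10
  L_2(s) = (s + 2)(s - 3)(s - 5) / -6
  L_3(s) = (s + 2)(s - 3)(s - 4) / 14
Then q(s) = -2·L_0(s) - 72·L_1(s) - 134·L_2(s) - 226·L_3(s).
Expanding and collecting terms gives q(s) = -s^3 - 3s^2 - 4s - 6.
Check: q(4) = -134. ✓

q(s) = -s^3 - 3s^2 - 4s - 6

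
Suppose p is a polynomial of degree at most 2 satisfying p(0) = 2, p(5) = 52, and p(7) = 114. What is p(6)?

80

Using the Lagrange interpolation formula with nodes 0, 5, 7:
  L_0(n) = (n - 5)(n - 7) / 35
  L_1(n) = n(n - 7) / -10
  L_2(n) = n(n - 5) / 14
Then p(n) = 2·L_0(n) + 52·L_1(n) + 114·L_2(n).
Expanding and collecting terms gives p(n) = 3n^2 - 5n + 2.
Evaluating at n = 6: p(6) = 80.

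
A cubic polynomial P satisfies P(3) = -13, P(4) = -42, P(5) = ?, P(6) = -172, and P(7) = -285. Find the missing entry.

-93

The 4 known points determine the degree-3 polynomial uniquely.
Write P(x) = ax^3 + bx^2 + cx + d. Substituting each data point gives a linear system:
  27a + 9b + 3c + d = -13
  64a + 16b + 4c + d = -42
  216a + 36b + 6c + d = -172
  343a + 49b + 7c + d = -285
Solving the system yields a = -1, b = 1, c = 1, d = 2.
So P(x) = -x^3 + x^2 + x + 2.
Then P(5) = -93.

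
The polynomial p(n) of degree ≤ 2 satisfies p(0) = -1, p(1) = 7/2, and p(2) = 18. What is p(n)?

p(n) = 5n^2 - (1/2)n - 1

Write p(n) = an^2 + bn + c. Substituting each data point gives a linear system:
  c = -1
  a + b + c = 7/2
  4a + 2b + c = 18
Solving the system yields a = 5, b = -1/2, c = -1.
So p(n) = 5n^2 - (1/2)n - 1.
Check: p(1) = 7/2. ✓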